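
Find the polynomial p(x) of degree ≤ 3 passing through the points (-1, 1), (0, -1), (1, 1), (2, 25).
3*x**3 + 2*x**2 - 3*x - 1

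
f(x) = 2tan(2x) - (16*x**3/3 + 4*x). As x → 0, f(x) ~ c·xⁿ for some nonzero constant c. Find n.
5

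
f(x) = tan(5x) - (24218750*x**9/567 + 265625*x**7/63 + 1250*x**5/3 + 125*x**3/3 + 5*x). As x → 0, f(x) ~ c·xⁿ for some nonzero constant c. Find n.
11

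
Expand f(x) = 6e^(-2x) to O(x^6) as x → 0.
6 - 12*x + 12*x**2 - 8*x**3 + 4*x**4 - 8*x**5/5 + O(x**6)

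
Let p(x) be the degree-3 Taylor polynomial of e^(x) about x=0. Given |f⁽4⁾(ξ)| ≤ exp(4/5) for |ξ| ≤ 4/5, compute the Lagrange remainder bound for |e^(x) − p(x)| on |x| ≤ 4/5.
32*exp(4/5)/1875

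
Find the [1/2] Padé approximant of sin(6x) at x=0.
6*x/(6*x**2 + 1)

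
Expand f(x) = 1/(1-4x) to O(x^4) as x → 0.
1 + 4*x + 16*x**2 + 64*x**3 + O(x**4)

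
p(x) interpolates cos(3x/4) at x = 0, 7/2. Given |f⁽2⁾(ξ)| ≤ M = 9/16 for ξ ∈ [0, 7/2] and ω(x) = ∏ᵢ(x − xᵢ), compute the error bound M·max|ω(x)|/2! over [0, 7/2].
441/512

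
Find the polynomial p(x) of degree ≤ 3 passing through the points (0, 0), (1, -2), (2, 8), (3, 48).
3*x**3 - 3*x**2 - 2*x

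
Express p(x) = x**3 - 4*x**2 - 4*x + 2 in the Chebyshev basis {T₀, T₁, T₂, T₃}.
(-13/4)T₁ + (-2)T₂ + (1/4)T₃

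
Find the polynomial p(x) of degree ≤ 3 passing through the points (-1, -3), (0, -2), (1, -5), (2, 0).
2*x**3 - 2*x**2 - 3*x - 2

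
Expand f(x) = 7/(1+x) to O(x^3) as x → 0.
7 - 7*x + 7*x**2 + O(x**3)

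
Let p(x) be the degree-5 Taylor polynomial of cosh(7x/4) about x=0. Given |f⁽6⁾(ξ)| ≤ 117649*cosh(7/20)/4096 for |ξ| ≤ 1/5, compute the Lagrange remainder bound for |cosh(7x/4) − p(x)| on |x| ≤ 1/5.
117649*cosh(7/20)/46080000000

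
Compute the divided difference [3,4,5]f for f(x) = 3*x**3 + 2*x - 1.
36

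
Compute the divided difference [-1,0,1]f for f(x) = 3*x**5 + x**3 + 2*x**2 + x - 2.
2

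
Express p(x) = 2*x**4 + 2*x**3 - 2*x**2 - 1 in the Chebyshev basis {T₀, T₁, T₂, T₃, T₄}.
(-5/4)T₀ + (3/2)T₁ + (1/2)T₃ + (1/4)T₄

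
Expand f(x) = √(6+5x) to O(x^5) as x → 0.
sqrt(6) + 5*sqrt(6)*x/12 - 25*sqrt(6)*x**2/288 + 125*sqrt(6)*x**3/3456 - 3125*sqrt(6)*x**4/165888 + O(x**5)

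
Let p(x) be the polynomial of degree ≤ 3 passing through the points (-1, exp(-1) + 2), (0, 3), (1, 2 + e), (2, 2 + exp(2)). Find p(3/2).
(1 + e*(27 + 5*exp(2) + 15*e))*exp(-1)/16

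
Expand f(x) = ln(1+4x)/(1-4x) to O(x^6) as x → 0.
4*x + 8*x**2 + 160*x**3/3 + 448*x**4/3 + 12032*x**5/15 + O(x**6)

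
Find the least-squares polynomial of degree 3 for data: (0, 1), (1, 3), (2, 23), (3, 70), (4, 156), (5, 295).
103/126 + (-163/108)x + (289/126)x² + (211/108)x³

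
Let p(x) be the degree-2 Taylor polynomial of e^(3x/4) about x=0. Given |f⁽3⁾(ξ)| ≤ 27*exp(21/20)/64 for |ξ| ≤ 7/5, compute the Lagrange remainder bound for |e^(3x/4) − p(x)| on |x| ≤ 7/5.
3087*exp(21/20)/16000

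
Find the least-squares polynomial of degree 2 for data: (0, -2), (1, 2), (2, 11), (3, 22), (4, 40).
-67/35 + (64/35)x + (15/7)x²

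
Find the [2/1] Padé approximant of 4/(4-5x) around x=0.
1/(1 - 5*x/4)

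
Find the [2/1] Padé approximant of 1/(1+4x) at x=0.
1/(4*x + 1)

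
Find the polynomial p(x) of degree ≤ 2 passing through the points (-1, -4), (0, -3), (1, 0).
x**2 + 2*x - 3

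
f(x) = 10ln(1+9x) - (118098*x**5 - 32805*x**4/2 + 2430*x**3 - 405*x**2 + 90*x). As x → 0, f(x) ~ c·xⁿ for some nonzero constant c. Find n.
6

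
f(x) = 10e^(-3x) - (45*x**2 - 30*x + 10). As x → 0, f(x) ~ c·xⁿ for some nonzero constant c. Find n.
3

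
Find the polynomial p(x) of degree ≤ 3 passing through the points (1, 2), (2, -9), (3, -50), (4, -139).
-3*x**3 + 3*x**2 + x + 1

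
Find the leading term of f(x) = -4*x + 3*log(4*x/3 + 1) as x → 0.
-8*x**2/3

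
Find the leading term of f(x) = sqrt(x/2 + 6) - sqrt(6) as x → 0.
sqrt(6)*x/24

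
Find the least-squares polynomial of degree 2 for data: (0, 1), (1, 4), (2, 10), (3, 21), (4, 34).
34/35 + (81/70)x + (25/14)x²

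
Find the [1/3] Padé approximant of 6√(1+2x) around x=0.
(21*x/2 + 6)/(x**3/8 - x**2/4 + 3*x/4 + 1)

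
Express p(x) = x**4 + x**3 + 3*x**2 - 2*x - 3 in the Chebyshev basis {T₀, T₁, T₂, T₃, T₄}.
(-9/8)T₀ + (-5/4)T₁ + (2)T₂ + (1/4)T₃ + (1/8)T₄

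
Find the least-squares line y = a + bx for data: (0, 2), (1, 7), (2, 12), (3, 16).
a = 11/5, b = 47/10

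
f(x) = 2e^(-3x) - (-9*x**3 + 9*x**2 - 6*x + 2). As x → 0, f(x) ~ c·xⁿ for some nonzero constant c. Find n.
4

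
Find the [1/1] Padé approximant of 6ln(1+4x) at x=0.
24*x/(2*x + 1)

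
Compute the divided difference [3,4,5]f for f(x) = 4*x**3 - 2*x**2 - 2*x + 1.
46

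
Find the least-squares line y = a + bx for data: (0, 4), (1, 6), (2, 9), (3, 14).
a = 33/10, b = 33/10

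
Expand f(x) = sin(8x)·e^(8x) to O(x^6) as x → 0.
8*x + 64*x**2 + 512*x**3/3 - 16384*x**5/15 + O(x**6)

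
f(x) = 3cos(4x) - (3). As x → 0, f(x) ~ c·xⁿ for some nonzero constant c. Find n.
2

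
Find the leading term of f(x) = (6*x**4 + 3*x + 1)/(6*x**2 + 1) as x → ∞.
x**2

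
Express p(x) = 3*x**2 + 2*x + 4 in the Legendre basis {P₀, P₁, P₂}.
(5)P₀ + (2)P₁ + (2)P₂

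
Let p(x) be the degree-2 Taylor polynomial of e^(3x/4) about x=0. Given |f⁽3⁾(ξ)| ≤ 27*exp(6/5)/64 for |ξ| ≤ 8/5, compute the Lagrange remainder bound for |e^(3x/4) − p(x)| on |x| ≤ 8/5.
36*exp(6/5)/125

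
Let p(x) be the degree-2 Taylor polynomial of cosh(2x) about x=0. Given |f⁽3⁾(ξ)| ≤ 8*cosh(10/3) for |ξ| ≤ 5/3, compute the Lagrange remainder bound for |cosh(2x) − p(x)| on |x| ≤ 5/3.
500*cosh(10/3)/81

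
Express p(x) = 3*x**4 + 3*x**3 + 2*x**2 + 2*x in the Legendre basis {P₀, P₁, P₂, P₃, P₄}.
(19/15)P₀ + (19/5)P₁ + (64/21)P₂ + (6/5)P₃ + (24/35)P₄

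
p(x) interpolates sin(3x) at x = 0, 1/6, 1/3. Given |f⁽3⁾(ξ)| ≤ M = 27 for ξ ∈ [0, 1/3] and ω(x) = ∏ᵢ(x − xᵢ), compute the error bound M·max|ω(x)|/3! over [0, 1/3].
sqrt(3)/216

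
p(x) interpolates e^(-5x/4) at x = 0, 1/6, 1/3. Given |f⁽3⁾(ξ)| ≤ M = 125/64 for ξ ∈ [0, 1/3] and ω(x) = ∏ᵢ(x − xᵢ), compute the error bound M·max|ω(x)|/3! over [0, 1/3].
125*sqrt(3)/373248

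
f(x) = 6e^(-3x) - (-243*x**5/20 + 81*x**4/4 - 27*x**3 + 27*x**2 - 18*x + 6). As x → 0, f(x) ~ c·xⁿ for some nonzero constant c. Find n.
6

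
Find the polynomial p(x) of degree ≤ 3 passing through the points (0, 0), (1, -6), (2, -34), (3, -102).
-3*x**3 - 2*x**2 - x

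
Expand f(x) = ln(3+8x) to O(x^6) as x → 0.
log(3) + 8*x/3 - 32*x**2/9 + 512*x**3/81 - 1024*x**4/81 + 32768*x**5/1215 + O(x**6)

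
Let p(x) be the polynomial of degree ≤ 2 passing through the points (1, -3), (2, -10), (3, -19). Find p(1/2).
-1/4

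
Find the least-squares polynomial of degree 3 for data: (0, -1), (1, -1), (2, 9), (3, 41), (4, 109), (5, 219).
-52/63 + (-131/54)x + (-4/63)x² + (101/54)x³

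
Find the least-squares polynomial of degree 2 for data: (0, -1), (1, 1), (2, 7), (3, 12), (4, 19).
-46/35 + (177/70)x + (9/14)x²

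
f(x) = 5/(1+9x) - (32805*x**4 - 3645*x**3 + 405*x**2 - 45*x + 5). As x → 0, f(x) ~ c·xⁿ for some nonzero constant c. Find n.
5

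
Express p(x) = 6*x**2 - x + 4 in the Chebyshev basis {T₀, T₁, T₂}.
(7)T₀ - T₁ + (3)T₂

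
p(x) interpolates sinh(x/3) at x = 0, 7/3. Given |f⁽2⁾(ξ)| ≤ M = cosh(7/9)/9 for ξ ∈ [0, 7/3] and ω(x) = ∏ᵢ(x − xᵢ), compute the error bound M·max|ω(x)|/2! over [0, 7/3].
49*cosh(7/9)/648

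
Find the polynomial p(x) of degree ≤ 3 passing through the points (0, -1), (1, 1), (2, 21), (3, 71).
2*x**3 + 3*x**2 - 3*x - 1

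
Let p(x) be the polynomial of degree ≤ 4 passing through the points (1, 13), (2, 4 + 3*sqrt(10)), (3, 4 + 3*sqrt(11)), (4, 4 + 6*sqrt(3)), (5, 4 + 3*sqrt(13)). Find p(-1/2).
-2079*sqrt(10)/32 - 1155*sqrt(3)/16 + 945*sqrt(13)/128 + 10907/128 + 4455*sqrt(11)/64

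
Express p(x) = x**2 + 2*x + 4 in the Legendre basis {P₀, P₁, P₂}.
(13/3)P₀ + (2)P₁ + (2/3)P₂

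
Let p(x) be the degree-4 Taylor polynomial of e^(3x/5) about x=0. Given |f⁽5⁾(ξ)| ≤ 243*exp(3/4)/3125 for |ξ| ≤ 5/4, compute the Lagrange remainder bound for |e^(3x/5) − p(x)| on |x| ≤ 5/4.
81*exp(3/4)/40960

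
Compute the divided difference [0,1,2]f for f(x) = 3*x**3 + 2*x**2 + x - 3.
11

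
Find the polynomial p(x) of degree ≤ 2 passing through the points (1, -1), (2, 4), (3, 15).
3*x**2 - 4*x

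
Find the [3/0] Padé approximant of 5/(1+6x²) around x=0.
5 - 30*x**2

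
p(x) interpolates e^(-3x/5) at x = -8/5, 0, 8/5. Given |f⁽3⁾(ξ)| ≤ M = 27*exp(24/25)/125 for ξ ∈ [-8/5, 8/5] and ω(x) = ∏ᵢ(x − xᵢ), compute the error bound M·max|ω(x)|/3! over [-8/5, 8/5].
512*sqrt(3)*exp(24/25)/15625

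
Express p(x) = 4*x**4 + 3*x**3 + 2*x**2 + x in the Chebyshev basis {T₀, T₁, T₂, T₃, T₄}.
(5/2)T₀ + (13/4)T₁ + (3)T₂ + (3/4)T₃ + (1/2)T₄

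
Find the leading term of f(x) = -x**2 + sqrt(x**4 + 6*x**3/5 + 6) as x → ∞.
3*x/5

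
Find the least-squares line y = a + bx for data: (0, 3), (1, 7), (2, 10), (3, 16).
a = 27/10, b = 21/5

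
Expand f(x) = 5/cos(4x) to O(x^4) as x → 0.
5 + 40*x**2 + O(x**4)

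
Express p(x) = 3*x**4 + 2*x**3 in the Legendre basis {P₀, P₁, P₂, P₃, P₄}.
(3/5)P₀ + (6/5)P₁ + (12/7)P₂ + (4/5)P₃ + (24/35)P₄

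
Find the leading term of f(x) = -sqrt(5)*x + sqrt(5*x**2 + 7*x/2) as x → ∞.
7*sqrt(5)/20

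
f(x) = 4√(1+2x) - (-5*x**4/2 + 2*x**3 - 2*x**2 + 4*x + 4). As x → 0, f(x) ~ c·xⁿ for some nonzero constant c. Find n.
5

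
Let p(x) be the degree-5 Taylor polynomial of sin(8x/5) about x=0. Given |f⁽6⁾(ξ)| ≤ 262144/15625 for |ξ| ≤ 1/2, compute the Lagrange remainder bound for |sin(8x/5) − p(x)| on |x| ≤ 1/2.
256/703125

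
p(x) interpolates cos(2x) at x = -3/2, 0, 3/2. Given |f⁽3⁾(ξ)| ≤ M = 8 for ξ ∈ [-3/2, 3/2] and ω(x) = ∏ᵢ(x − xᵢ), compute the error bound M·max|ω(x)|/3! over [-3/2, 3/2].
sqrt(3)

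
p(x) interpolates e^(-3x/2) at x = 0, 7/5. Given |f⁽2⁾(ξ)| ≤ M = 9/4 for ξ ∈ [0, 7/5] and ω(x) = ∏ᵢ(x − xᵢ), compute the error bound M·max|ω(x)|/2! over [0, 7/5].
441/800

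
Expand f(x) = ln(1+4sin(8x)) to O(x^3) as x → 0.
32*x - 512*x**2 + O(x**3)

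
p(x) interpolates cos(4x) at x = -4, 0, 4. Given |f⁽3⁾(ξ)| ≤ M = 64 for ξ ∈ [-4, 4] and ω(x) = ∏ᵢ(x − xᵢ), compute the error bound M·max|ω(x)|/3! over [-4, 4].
4096*sqrt(3)/27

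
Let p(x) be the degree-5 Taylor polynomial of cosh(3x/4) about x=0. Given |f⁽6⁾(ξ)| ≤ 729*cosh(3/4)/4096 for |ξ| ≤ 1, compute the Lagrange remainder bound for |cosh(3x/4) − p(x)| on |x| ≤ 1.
81*cosh(3/4)/327680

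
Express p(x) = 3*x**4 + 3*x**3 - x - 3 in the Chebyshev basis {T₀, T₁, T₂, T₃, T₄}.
(-15/8)T₀ + (5/4)T₁ + (3/2)T₂ + (3/4)T₃ + (3/8)T₄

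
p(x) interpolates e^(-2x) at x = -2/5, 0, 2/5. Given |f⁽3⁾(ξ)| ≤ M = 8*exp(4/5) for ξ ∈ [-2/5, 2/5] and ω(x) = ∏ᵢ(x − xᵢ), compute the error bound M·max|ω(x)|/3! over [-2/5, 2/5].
64*sqrt(3)*exp(4/5)/3375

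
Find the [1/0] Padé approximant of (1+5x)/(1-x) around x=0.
6*x + 1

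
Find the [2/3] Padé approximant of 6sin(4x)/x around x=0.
(24 - 224*x**2/5)/(4*x**2/5 + 1)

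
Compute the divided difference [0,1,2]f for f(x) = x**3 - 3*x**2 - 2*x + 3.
0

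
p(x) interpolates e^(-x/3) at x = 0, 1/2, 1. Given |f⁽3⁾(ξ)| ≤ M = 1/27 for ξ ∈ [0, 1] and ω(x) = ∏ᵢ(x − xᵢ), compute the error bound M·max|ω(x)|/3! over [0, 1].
sqrt(3)/5832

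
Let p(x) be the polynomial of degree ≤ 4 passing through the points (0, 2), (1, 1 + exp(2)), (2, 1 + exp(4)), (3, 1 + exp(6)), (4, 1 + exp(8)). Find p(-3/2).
-385*exp(6)/32 - 693*exp(2)/32 + 1283/128 + 1485*exp(4)/64 + 315*exp(8)/128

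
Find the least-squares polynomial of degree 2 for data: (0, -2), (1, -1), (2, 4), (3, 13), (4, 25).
-73/35 + (-22/35)x + (13/7)x²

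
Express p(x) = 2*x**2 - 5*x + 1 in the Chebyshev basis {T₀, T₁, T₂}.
(2)T₀ + (-5)T₁ + T₂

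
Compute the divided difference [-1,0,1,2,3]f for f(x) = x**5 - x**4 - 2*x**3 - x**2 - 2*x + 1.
4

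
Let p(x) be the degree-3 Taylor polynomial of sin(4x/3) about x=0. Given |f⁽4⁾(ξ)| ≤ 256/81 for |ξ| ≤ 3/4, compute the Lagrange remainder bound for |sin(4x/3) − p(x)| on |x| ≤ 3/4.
1/24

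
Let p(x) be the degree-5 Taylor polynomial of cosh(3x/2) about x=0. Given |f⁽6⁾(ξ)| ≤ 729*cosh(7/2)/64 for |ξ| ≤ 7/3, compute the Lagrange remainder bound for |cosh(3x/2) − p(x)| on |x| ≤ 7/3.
117649*cosh(7/2)/46080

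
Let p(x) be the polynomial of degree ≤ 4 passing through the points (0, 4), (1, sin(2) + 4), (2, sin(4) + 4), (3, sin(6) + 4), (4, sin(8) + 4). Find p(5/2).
45*sin(4)/64 - 5*sin(2)/32 + 15*sin(6)/32 - 5*sin(8)/128 + 4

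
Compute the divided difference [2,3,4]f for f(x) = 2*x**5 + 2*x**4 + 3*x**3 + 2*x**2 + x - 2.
709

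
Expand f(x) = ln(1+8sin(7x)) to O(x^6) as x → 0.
56*x - 1568*x**2 + 174244*x**3/3 - 7299040*x**4/3 + 326139835*x**5/3 + O(x**6)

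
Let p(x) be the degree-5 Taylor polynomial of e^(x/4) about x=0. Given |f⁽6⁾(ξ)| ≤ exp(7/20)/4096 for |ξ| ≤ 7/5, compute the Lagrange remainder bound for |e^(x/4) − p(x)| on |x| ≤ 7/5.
117649*exp(7/20)/46080000000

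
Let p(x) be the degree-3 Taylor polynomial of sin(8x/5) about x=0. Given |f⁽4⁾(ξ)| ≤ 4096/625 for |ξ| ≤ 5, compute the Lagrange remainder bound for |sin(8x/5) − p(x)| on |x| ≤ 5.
512/3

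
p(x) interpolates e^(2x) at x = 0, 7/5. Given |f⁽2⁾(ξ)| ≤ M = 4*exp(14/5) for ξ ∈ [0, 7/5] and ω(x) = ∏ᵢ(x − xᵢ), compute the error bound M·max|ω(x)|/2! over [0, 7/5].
49*exp(14/5)/50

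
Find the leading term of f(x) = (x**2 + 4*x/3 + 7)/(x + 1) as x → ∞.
x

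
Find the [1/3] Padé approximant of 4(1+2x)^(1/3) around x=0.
(20*x/3 + 4)/(8*x**3/81 - 2*x**2/9 + x + 1)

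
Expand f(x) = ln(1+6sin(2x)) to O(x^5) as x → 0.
12*x - 72*x**2 + 568*x**3 - 5088*x**4 + O(x**5)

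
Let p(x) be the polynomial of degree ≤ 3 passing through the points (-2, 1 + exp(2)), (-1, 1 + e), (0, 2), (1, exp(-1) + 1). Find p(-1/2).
(-1 + e*(-exp(2) + 9*e + 25))*exp(-1)/16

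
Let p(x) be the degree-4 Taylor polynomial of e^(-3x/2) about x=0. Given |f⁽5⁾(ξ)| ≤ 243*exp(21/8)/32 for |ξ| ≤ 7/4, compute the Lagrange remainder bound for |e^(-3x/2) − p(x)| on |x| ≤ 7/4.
1361367*exp(21/8)/1310720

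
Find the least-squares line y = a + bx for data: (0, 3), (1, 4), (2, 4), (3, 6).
a = 29/10, b = 9/10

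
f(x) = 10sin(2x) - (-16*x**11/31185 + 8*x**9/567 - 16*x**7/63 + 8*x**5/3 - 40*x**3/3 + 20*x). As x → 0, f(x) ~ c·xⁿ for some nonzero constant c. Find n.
13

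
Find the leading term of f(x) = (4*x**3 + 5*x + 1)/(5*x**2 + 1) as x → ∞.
4*x/5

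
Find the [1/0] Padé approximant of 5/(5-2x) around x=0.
2*x/5 + 1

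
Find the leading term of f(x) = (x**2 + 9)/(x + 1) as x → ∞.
x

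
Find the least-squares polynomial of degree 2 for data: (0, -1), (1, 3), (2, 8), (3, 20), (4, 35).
-23/35 + (43/70)x + (29/14)x²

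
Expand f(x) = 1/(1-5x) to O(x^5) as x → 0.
1 + 5*x + 25*x**2 + 125*x**3 + 625*x**4 + O(x**5)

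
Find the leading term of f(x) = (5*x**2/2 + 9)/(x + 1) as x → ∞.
5*x/2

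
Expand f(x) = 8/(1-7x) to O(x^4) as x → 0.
8 + 56*x + 392*x**2 + 2744*x**3 + O(x**4)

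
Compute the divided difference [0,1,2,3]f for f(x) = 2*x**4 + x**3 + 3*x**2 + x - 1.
13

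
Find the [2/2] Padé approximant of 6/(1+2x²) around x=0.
6/(2*x**2 + 1)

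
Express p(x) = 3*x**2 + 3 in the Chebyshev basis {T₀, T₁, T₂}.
(9/2)T₀ + (3/2)T₂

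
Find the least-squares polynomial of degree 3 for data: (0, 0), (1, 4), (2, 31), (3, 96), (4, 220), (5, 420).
-1/9 + (-31/189)x + (104/63)x² + (82/27)x³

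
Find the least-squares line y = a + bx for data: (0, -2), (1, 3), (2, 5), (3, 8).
a = -13/10, b = 16/5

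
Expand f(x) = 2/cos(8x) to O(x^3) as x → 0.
2 + 64*x**2 + O(x**3)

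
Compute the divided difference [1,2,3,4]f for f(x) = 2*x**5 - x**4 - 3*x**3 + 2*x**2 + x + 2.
117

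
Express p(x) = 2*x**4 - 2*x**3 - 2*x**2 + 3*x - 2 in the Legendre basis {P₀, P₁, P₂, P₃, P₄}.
(-34/15)P₀ + (9/5)P₁ + (-4/21)P₂ + (-4/5)P₃ + (16/35)P₄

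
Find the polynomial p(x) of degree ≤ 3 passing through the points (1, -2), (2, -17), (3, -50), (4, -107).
-x**3 - 3*x**2 + x + 1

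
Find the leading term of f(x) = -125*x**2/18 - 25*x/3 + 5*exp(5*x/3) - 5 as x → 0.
625*x**3/162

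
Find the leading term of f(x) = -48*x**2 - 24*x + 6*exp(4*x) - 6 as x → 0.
64*x**3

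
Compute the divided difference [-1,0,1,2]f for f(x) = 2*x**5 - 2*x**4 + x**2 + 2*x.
6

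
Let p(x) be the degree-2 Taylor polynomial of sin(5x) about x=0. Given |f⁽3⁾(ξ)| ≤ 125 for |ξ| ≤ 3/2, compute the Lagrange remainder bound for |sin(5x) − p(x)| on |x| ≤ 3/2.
1125/16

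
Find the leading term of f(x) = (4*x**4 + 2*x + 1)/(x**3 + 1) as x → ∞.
4*x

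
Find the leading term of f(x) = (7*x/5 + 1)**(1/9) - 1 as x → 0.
7*x/45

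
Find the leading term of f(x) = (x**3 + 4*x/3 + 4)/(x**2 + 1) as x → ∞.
x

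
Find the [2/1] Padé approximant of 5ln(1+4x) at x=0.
20*x*(2*x + 3)/(3*(8*x/3 + 1))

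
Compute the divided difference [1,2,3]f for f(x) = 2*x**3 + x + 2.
12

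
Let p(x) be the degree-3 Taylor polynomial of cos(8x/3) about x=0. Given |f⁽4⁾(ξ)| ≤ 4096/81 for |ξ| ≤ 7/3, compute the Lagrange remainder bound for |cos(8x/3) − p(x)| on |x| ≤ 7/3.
1229312/19683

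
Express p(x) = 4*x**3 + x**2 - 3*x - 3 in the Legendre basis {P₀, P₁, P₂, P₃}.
(-8/3)P₀ + (-3/5)P₁ + (2/3)P₂ + (8/5)P₃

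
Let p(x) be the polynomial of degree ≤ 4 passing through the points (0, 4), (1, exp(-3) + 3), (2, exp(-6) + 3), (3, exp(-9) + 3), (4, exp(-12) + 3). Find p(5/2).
(-20*exp(9) - 5 + 60*exp(3) + 90*exp(6) + 387*exp(12))*exp(-12)/128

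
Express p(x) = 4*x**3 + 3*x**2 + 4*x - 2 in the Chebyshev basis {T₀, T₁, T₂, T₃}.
(-1/2)T₀ + (7)T₁ + (3/2)T₂ + T₃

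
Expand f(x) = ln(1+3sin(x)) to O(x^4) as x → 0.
3*x - 9*x**2/2 + 17*x**3/2 + O(x**4)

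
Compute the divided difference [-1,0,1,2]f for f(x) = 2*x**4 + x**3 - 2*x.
5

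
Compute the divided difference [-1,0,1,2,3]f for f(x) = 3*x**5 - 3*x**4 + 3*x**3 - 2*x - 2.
12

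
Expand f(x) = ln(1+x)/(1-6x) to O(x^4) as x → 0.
x + 11*x**2/2 + 100*x**3/3 + O(x**4)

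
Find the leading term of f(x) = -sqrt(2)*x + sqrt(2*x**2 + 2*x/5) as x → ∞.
sqrt(2)/10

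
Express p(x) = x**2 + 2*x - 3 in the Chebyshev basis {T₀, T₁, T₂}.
(-5/2)T₀ + (2)T₁ + (1/2)T₂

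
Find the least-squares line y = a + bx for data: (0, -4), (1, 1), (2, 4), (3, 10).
a = -4, b = 9/2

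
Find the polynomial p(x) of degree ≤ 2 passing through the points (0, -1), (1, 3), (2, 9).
x**2 + 3*x - 1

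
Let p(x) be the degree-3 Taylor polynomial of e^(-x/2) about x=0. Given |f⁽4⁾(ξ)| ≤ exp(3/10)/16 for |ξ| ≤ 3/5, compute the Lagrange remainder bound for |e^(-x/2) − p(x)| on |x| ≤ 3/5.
27*exp(3/10)/80000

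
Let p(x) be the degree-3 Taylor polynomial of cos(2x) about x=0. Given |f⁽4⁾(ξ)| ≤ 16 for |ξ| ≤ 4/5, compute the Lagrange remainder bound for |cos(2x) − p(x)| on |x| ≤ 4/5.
512/1875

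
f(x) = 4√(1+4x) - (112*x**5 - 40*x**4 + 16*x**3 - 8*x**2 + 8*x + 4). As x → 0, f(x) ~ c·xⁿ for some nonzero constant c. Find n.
6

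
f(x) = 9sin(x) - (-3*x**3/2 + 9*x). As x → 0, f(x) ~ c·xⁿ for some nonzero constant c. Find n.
5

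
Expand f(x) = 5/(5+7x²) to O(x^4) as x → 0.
1 - 7*x**2/5 + O(x**4)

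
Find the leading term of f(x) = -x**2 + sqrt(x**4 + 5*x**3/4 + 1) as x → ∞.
5*x/8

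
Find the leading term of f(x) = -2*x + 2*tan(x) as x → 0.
2*x**3/3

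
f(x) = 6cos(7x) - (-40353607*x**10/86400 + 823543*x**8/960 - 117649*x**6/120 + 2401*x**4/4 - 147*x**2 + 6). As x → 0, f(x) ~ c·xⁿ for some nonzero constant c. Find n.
12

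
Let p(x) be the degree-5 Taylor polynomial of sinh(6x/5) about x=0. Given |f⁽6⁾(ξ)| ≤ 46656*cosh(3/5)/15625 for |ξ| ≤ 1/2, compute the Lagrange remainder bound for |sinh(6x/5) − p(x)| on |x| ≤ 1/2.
81*cosh(3/5)/1250000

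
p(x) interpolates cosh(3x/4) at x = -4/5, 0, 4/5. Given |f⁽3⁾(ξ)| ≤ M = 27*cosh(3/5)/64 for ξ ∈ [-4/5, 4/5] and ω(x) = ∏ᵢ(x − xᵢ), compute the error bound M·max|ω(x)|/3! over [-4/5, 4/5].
sqrt(3)*cosh(3/5)/125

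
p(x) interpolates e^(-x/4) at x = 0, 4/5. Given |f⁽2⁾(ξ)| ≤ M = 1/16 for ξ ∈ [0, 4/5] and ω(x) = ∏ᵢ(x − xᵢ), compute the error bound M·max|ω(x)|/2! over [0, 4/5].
1/200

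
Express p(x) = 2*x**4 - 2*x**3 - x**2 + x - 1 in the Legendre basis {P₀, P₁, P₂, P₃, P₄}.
(-14/15)P₀ + (-1/5)P₁ + (10/21)P₂ + (-4/5)P₃ + (16/35)P₄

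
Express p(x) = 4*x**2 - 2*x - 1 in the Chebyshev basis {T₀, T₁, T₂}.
T₀ + (-2)T₁ + (2)T₂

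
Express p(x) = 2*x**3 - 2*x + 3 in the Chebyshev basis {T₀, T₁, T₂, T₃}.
(3)T₀ + (-1/2)T₁ + (1/2)T₃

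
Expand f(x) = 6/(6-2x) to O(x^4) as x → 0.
1 + x/3 + x**2/9 + x**3/27 + O(x**4)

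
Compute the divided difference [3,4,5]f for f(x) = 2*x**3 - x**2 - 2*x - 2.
23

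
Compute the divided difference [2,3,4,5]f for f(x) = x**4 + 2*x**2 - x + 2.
14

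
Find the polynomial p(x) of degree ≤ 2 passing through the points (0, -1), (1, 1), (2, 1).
-x**2 + 3*x - 1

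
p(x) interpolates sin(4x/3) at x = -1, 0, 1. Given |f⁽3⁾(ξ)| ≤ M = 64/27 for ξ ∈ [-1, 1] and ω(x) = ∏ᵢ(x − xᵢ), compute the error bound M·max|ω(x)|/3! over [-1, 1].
64*sqrt(3)/729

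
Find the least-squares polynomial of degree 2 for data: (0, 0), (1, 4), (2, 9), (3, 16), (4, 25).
4/35 + (97/35)x + (6/7)x²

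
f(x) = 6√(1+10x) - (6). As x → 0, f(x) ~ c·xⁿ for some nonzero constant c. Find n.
1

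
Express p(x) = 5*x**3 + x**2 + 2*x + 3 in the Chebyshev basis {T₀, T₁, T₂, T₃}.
(7/2)T₀ + (23/4)T₁ + (1/2)T₂ + (5/4)T₃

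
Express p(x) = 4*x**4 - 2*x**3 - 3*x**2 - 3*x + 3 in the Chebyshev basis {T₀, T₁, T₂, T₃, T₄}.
(3)T₀ + (-9/2)T₁ + (1/2)T₂ + (-1/2)T₃ + (1/2)T₄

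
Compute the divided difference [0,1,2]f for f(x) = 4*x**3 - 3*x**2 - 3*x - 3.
9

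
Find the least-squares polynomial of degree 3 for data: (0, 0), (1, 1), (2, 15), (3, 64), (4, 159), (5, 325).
-1/126 + (-185/756)x + (-241/126)x² + (323/108)x³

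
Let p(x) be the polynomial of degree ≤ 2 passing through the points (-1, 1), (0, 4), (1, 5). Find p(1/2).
19/4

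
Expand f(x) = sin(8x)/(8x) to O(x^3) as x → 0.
1 - 32*x**2/3 + O(x**3)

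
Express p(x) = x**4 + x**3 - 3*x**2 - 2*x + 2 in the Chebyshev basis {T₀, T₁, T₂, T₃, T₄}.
(7/8)T₀ + (-5/4)T₁ - T₂ + (1/4)T₃ + (1/8)T₄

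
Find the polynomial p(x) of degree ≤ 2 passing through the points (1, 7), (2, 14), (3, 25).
2*x**2 + x + 4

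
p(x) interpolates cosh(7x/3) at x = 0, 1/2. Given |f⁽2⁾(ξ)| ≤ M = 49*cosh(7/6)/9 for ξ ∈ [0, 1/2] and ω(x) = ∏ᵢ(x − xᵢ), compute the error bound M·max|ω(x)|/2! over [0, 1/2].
49*cosh(7/6)/288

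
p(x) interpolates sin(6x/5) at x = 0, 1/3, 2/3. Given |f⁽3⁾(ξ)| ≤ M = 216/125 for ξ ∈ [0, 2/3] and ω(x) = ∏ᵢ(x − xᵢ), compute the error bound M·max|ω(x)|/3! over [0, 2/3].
8*sqrt(3)/3375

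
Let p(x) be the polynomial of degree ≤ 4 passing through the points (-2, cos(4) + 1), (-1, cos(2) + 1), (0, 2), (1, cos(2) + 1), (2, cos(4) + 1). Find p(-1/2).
5*cos(2)/16 - cos(4)/64 + 109/64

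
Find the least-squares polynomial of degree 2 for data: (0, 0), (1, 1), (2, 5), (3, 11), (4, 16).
-13/35 + (47/35)x + (5/7)x²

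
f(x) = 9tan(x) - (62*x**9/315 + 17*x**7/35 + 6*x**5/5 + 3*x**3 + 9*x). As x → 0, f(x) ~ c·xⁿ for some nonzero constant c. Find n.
11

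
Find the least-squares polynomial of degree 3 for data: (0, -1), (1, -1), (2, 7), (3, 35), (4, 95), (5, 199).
-1 + (-2)x² + (2)x³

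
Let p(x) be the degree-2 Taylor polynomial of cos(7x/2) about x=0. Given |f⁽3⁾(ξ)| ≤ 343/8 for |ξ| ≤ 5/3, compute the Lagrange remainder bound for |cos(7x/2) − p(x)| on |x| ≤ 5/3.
42875/1296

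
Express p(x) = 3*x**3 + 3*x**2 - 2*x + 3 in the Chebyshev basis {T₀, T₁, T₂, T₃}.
(9/2)T₀ + (1/4)T₁ + (3/2)T₂ + (3/4)T₃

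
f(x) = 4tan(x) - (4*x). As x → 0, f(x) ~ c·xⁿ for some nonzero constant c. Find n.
3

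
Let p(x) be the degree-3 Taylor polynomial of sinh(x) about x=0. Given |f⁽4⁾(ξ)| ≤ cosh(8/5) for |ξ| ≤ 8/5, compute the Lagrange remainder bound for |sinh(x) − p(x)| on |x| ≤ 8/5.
512*cosh(8/5)/1875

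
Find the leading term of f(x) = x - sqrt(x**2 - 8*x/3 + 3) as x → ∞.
4/3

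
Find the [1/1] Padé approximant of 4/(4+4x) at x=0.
1/(x + 1)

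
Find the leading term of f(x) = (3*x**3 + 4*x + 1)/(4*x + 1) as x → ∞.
3*x**2/4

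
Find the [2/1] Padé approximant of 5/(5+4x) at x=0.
1/(4*x/5 + 1)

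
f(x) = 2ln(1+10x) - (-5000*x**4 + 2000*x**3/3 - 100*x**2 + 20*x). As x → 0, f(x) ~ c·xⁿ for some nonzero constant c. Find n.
5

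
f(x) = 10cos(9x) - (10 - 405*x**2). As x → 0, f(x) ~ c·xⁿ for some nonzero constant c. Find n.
4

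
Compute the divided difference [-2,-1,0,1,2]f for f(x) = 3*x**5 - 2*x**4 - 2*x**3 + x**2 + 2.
-2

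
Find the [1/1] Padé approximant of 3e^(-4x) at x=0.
(3 - 6*x)/(2*x + 1)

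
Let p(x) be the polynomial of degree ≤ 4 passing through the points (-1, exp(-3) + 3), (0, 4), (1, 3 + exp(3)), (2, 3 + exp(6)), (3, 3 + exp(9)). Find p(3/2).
((-5*exp(9) + 364 + 90*exp(3) + 60*exp(6))*exp(3) + 3)*exp(-3)/128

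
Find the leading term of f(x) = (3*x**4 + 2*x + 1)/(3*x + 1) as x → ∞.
x**3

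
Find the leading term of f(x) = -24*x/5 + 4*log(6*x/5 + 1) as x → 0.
-72*x**2/25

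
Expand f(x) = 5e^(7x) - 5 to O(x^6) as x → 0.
35*x + 245*x**2/2 + 1715*x**3/6 + 12005*x**4/24 + 16807*x**5/24 + O(x**6)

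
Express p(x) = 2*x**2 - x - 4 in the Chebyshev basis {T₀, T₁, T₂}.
(-3)T₀ - T₁ + T₂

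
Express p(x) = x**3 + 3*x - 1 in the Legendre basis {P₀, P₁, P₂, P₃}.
-P₀ + (18/5)P₁ + (2/5)P₃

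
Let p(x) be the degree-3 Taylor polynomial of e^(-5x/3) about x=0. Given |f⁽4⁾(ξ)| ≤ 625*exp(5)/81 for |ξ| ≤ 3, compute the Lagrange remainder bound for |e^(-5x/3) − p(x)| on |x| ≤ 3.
625*exp(5)/24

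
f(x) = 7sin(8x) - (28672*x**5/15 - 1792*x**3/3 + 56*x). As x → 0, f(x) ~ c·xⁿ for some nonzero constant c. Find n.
7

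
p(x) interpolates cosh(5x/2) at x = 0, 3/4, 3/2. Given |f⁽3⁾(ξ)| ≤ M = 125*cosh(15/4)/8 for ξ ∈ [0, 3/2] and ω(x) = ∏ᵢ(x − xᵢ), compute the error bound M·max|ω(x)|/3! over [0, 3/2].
125*sqrt(3)*cosh(15/4)/512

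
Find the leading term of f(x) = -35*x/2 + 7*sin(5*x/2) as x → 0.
-875*x**3/48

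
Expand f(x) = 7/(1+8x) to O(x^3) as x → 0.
7 - 56*x + 448*x**2 + O(x**3)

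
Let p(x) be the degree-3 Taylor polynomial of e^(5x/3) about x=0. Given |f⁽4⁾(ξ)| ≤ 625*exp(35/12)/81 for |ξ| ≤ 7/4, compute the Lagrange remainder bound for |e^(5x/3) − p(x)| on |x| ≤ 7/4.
1500625*exp(35/12)/497664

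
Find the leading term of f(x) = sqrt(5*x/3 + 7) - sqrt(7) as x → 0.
5*sqrt(7)*x/42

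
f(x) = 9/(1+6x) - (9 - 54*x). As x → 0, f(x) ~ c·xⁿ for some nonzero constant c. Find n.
2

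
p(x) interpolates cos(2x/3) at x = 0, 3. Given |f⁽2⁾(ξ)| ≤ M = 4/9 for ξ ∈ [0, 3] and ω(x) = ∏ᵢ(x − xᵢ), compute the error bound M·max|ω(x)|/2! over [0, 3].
1/2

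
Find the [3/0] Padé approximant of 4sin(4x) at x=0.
-128*x**3/3 + 16*x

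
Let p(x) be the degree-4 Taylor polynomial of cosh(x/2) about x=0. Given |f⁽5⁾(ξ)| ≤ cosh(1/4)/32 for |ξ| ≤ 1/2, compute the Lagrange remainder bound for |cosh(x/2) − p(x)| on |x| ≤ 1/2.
cosh(1/4)/122880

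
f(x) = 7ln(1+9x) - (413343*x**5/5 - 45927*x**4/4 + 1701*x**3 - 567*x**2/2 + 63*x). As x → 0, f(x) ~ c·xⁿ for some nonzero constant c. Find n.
6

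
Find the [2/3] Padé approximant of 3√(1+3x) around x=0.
(189*x**2/16 + 63*x/5 + 3)/(-27*x**3/160 + 81*x**2/80 + 27*x/10 + 1)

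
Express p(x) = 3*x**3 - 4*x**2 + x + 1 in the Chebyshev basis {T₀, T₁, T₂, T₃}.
-T₀ + (13/4)T₁ + (-2)T₂ + (3/4)T₃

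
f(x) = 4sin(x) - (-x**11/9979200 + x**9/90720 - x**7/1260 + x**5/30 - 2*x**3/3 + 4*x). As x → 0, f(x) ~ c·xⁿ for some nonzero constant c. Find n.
13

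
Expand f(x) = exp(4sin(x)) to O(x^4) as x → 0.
1 + 4*x + 8*x**2 + 10*x**3 + O(x**4)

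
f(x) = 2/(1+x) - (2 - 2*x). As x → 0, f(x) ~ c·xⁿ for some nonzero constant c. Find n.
2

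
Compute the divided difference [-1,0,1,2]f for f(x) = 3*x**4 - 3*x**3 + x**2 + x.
3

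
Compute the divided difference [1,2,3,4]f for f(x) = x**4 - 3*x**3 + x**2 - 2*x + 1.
7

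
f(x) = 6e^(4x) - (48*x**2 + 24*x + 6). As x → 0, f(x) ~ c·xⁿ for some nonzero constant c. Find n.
3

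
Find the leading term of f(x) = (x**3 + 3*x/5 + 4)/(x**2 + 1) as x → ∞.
x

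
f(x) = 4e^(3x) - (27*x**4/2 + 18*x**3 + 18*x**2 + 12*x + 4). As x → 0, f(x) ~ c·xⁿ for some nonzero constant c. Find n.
5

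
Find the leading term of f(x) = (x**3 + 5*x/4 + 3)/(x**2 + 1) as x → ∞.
x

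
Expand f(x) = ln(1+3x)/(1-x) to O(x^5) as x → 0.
3*x - 3*x**2/2 + 15*x**3/2 - 51*x**4/4 + O(x**5)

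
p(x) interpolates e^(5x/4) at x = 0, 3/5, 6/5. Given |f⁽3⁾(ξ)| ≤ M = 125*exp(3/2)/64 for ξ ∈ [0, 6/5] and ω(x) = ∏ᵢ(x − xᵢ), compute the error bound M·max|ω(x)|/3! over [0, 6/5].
sqrt(3)*exp(3/2)/64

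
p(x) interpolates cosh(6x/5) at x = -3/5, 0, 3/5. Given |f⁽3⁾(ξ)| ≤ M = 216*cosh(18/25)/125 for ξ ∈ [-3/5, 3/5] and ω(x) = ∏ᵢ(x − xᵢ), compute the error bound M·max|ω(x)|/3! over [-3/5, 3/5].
216*sqrt(3)*cosh(18/25)/15625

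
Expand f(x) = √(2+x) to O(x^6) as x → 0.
sqrt(2) + sqrt(2)*x/4 - sqrt(2)*x**2/32 + sqrt(2)*x**3/128 - 5*sqrt(2)*x**4/2048 + 7*sqrt(2)*x**5/8192 + O(x**6)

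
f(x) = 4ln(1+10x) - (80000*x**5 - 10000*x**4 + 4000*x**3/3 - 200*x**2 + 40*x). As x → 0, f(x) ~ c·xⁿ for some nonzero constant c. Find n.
6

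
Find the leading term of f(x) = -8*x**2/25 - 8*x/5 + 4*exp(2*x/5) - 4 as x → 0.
16*x**3/375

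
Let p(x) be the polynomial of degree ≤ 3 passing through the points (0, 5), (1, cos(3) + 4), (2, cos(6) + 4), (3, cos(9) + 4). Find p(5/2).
5*cos(9)/16 - 5*cos(3)/16 + 15*cos(6)/16 + 65/16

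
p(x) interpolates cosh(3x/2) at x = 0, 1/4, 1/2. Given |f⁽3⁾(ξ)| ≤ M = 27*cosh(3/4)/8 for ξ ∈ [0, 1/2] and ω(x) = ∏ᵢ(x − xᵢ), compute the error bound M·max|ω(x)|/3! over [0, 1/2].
sqrt(3)*cosh(3/4)/512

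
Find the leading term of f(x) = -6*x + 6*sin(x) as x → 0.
-x**3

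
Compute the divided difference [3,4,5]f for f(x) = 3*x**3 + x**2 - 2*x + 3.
37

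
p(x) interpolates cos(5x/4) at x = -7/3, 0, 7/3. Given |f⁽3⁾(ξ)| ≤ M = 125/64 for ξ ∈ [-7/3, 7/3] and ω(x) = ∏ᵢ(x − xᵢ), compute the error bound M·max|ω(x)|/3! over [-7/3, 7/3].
42875*sqrt(3)/46656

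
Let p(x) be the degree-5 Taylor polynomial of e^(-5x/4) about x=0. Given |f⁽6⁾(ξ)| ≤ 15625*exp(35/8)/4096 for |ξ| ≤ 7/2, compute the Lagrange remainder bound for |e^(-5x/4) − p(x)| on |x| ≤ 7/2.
367653125*exp(35/8)/37748736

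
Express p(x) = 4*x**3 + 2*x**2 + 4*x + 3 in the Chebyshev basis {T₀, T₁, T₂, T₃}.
(4)T₀ + (7)T₁ + T₂ + T₃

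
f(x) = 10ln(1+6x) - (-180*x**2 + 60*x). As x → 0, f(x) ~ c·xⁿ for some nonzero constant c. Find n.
3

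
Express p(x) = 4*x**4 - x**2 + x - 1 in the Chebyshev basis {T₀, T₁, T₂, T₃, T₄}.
T₁ + (3/2)T₂ + (1/2)T₄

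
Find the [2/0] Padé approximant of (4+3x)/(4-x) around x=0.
x**2/4 + x + 1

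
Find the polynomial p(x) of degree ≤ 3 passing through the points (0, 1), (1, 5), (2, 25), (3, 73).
2*x**3 + 2*x**2 + 1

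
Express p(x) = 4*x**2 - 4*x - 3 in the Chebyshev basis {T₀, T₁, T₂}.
-T₀ + (-4)T₁ + (2)T₂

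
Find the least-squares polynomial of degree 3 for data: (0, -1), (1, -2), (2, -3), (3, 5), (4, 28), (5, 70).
-103/126 + (-53/108)x + (-289/126)x² + (113/108)x³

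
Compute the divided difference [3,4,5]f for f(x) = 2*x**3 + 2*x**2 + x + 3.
26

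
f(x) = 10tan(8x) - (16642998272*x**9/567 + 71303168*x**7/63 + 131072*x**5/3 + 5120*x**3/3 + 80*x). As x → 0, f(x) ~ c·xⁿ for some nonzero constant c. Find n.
11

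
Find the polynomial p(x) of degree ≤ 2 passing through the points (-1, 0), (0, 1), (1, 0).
1 - x**2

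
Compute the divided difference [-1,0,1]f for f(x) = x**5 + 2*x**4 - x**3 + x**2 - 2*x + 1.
3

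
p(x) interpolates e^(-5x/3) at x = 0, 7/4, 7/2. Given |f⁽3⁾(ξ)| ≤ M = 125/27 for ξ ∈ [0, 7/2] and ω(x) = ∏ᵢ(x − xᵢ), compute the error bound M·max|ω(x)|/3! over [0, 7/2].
42875*sqrt(3)/46656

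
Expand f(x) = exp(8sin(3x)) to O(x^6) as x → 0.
1 + 24*x + 288*x**2 + 2268*x**3 + 12960*x**4 + 280017*x**5/5 + O(x**6)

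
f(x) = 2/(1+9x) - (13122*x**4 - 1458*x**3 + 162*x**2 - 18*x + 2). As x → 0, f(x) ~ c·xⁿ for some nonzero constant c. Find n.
5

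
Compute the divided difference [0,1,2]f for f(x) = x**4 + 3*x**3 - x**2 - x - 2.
15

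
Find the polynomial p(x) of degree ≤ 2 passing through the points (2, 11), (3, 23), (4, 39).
2*x**2 + 2*x - 1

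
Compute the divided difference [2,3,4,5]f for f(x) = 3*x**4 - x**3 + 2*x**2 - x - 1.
41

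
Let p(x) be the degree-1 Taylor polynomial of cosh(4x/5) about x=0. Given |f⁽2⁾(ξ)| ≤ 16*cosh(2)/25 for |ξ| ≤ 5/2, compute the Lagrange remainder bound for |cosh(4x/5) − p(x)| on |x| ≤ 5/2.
2*cosh(2)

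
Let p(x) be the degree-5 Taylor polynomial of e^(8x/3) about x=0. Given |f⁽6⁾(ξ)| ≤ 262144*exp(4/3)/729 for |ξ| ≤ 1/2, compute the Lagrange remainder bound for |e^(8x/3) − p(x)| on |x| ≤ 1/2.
256*exp(4/3)/32805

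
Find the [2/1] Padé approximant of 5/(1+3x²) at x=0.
5 - 15*x**2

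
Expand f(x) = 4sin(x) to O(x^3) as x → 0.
4*x + O(x**3)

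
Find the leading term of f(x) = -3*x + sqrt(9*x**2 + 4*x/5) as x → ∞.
2/15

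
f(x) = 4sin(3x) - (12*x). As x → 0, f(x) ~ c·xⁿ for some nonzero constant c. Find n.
3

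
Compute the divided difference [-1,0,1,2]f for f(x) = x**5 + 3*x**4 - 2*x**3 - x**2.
9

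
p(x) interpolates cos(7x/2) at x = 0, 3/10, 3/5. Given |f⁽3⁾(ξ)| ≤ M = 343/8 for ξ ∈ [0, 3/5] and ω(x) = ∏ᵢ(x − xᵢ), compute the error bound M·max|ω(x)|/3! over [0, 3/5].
343*sqrt(3)/8000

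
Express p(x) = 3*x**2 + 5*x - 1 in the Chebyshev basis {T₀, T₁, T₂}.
(1/2)T₀ + (5)T₁ + (3/2)T₂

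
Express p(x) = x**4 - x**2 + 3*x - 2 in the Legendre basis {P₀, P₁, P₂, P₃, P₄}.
(-32/15)P₀ + (3)P₁ + (-2/21)P₂ + (8/35)P₄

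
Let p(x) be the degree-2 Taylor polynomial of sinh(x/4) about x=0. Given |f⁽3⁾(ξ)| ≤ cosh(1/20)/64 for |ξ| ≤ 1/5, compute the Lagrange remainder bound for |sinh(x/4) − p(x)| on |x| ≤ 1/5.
cosh(1/20)/48000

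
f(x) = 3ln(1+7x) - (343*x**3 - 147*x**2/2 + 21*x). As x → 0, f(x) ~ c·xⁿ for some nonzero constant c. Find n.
4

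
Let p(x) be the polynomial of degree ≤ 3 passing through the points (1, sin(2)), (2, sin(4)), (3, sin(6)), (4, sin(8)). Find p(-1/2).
135*sin(6)/16 - 35*sin(8)/16 + 105*sin(2)/16 - 189*sin(4)/16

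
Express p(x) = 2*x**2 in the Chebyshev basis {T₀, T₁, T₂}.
T₀ + T₂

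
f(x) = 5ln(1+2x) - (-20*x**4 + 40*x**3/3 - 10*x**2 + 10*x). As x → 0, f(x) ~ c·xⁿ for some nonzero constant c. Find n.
5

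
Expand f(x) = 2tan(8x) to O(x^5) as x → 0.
16*x + 1024*x**3/3 + O(x**5)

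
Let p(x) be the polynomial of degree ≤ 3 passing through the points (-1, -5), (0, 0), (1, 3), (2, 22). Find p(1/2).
5/8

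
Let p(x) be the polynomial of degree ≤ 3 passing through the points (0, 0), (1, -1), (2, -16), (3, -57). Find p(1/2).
1/2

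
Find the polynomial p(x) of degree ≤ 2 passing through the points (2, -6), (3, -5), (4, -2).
x**2 - 4*x - 2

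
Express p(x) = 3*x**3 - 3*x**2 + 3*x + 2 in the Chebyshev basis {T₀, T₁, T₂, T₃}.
(1/2)T₀ + (21/4)T₁ + (-3/2)T₂ + (3/4)T₃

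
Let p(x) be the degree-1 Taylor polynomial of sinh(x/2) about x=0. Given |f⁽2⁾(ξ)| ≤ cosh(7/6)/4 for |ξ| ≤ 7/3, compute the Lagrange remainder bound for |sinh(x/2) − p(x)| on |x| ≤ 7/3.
49*cosh(7/6)/72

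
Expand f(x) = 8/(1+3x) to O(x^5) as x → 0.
8 - 24*x + 72*x**2 - 216*x**3 + 648*x**4 + O(x**5)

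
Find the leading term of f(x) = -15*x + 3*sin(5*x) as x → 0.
-125*x**3/2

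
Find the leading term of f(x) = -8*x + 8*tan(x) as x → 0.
8*x**3/3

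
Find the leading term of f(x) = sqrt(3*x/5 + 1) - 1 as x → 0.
3*x/10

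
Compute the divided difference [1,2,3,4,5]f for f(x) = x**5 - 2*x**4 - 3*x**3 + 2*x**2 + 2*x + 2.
13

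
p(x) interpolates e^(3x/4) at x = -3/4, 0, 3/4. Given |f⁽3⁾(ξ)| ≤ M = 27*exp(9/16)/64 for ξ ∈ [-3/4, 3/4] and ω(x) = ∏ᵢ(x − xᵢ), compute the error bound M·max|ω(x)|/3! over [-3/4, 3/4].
27*sqrt(3)*exp(9/16)/4096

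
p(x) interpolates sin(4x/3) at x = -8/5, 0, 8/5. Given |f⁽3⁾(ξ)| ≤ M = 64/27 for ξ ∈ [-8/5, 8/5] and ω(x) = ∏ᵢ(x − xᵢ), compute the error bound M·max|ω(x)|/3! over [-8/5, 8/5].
32768*sqrt(3)/91125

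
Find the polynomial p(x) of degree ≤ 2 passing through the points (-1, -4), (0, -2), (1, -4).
-2*x**2 - 2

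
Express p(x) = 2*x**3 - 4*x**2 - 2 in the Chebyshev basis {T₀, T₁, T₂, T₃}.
(-4)T₀ + (3/2)T₁ + (-2)T₂ + (1/2)T₃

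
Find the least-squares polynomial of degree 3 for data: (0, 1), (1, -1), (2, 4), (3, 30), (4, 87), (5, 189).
65/63 + (-737/378)x + (-41/18)x² + (55/27)x³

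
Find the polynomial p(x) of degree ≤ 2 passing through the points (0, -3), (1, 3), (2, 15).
3*x**2 + 3*x - 3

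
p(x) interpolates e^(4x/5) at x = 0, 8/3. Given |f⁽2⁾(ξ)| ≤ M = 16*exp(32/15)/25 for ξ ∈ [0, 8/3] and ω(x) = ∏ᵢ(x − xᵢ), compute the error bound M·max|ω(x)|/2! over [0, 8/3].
128*exp(32/15)/225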